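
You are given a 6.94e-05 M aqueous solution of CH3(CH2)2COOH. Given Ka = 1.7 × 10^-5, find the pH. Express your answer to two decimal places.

pH = 4.57

CH3(CH2)2COOH ⇌ CH3(CH2)2COO- + H+
From the ICE table, Ka = [H+]²/(6.94e-05 − [H+]) = 1.7 × 10^-5.
Here C₀/Ka ≈ 4.08, so the small-[H+] approximation fails. Use the quadratic:
[H+] = (−Ka + √(Ka² + 4·Ka·C₀))/2 = 2.69 × 10^-5 M
pH = −log(2.69 × 10^-5) = 4.57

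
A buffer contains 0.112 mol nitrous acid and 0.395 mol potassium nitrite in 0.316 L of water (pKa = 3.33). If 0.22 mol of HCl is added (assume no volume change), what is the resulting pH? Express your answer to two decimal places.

pH = 3.05

Added H+ converts NO2- to HNO2: HNO2 → 0.332 mol, NO2- → 0.175 mol.
pH = pKa + log([A⁻]/[HA]) = 3.33 + log(0.175/0.332) = 3.33 -0.278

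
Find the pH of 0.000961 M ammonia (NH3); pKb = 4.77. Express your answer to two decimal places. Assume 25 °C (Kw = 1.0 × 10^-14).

NH3 + H2O ⇌ NH4+ + OH-
Kb = 10^(−4.77) = 1.70 × 10^-5
From the ICE table, Kb = x²/(0.000961 − x) = 1.70 × 10^-5.
The 5% rule fails; solving x² + Kb·x − Kb·C₀ = 0 exactly:
x = (−Kb + √(Kb² + 4·Kb·C₀))/2 = 1.20 × 10^-4 M
pOH = −log(1.20 × 10^-4) = 3.92; pH = 14.00 − 3.92 = 10.08

pH = 10.08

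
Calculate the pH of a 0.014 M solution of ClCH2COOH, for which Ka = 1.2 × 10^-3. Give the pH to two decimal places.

pH = 2.45

ClCH2COOH ⇌ ClCH2COO- + H+
From the ICE table, Ka = [H+]²/(0.014 − [H+]) = 1.2 × 10^-3.
[H+] is not negligible relative to C₀; solve [H+]² + 0.0012·[H+] − 1.68e-05 = 0.
[H+] = [−0.0012 + √(0.0012² + 6.72e-05)]/2 = 3.54 × 10^-3 M
pH = −log(3.54 × 10^-3) = 2.45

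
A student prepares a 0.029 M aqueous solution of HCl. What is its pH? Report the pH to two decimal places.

pH = 1.54

HCl is a strong acid and dissociates completely, so [H+] = 0.029 M.
pH = -log(0.029) = 1.54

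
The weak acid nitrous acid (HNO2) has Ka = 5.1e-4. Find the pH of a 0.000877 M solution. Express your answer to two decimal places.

HNO2 ⇌ NO2- + H+
From the ICE table, Ka = x²/(0.000877 − x) = 5.1 × 10^-4.
The 5% rule fails; solving x² + Ka·x − Ka·C₀ = 0 exactly:
x = (−Ka + √(Ka² + 4·Ka·C₀))/2 = 4.61 × 10^-4 M
pH = −log(4.61 × 10^-4) = 3.34

pH = 3.34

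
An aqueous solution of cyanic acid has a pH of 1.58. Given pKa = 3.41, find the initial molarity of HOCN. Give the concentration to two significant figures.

[H+] = 10^(-1.58) = 2.63 × 10^-2 M = x
Ka = 10^(−3.41) = 3.89 × 10^-4
Ka = x²/(C₀ − x) ⇒ C₀ = x + x²/Ka
C₀ = 2.63 × 10^-2 + (2.63 × 10^-2)²/(3.89 × 10^-4) = 1.80 M

C₀ = 1.8 M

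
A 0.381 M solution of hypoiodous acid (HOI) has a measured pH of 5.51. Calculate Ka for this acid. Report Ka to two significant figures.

Ka = 2.5 × 10^-11

[H+] = 10^(-5.51) = 3.09 × 10^-6 M
At equilibrium [HA] = 0.381 − 3.09 × 10^-6 = 3.81 × 10^-1 M
Ka = [H+][A-]/[HA] = (3.09 × 10^-6)² / 3.81 × 10^-1 = 2.5 × 10^-11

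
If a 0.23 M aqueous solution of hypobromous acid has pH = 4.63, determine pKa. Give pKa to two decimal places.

pKa = 8.62

[H+] = 10^(-4.63) = 2.34 × 10^-5 M
At equilibrium [HA] = 0.23 − 2.34 × 10^-5 = 2.30 × 10^-1 M
Ka = [H+][A-]/[HA] = (2.34 × 10^-5)² / 2.30 × 10^-1 = 2.38 × 10^-9
pKa = -log(2.38 × 10^-9) = 8.62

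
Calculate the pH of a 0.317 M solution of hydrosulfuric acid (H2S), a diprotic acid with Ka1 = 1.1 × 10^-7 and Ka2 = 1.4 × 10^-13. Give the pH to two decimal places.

Ka1 ≫ Ka2, so treat the first dissociation as the only significant source of H+.
Ka1 = x²/(0.317 − x) = 1.1 × 10^-7
x ≈ √(1.1 × 10^-7 × 0.317) = 1.87 × 10^-4 M
pH = −log(1.87 × 10^-4) = 3.73

pH = 3.73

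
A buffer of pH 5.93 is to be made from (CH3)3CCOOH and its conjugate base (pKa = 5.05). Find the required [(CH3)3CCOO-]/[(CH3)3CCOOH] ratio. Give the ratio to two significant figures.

pH = pKa + log(r) ⇒ log(r) = 5.93 − 5.05 = +0.88
r = [(CH3)3CCOO-]/[(CH3)3CCOOH] = 10^(+0.88) = 7.59

ratio = 7.6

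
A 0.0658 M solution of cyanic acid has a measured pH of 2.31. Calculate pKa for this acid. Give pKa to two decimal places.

[H+] = 10^(-2.31) = 4.90 × 10^-3 M
At equilibrium [HA] = 0.0658 − 4.90 × 10^-3 = 6.09 × 10^-2 M
Ka = [H+][A-]/[HA] = (4.90 × 10^-3)² / 6.09 × 10^-2 = 3.94 × 10^-4
pKa = -log(3.94 × 10^-4) = 3.40

pKa = 3.40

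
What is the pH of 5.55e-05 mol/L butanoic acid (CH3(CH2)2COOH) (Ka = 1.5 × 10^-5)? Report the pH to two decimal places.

pH = 4.65

CH3(CH2)2COOH ⇌ CH3(CH2)2COO- + H+
Let x = [H+] at equilibrium. Ka = x²/(5.55e-05 − x).
Here C₀/Ka ≈ 3.7, so the small-x approximation fails. Use the quadratic:
x = [−1.5e-05 + √(1.5e-05² + 3.33e-09)]/2 = 2.23 × 10^-5 M
pH = −log[H+] = −log(2.23 × 10^-5) = 4.65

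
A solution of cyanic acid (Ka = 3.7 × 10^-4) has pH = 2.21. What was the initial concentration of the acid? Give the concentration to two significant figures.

C₀ = 1.1 × 10^-1 M

[H+] = 10^(-2.21) = 6.17 × 10^-3 M = x
Ka = x²/(C₀ − x) ⇒ C₀ = x + x²/Ka
C₀ = 6.17 × 10^-3 + (6.17 × 10^-3)²/(3.7 × 10^-4) = 1.09 × 10^-1 M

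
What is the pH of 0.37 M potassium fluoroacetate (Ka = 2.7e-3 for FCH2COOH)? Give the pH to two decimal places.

pH = 8.07

FCH2COO- is the conjugate base of the weak acid FCH2COOH.
Kb = Kw/Ka = 1.0×10^-14 / 2.7 × 10^-3 = 3.70 × 10^-12
From the ICE table, Kb = [OH-]²/(0.37 − [OH-]) = 3.70 × 10^-12.
Since Kb ≪ C₀, [OH-] ≈ √(Kb·C₀) = 1.17 × 10^-6 M.
Check: 0.00032% ionized — well under 5%, approximation valid.
pOH = 5.93, so pH = 14.00 − pOH = 8.07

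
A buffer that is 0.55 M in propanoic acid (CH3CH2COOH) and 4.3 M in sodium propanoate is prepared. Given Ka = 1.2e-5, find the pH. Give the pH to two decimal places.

pH = 5.81

pKa = −log(1.2 × 10^-5) = 4.921
pH = pKa + log([A⁻]/[HA]) = 4.921 + log(4.3/0.55)
pH = 4.921 + (+0.893) = 5.81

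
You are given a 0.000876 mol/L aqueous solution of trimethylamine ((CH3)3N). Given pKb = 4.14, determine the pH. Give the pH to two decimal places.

pH = 10.34

(CH3)3N + H2O ⇌ (CH3)3NH+ + OH-
Kb = 10^(−4.14) = 7.24 × 10^-5
Kb = x²/(0.000876 − x) = 7.24 × 10^-5
x is not negligible relative to C₀; solve x² + 7.24e-05·x − 6.34e-08 = 0.
x = (−Kb + √(Kb² + 4·Kb·C₀))/2 = 2.18 × 10^-4 M
pOH = −log(2.18 × 10^-4) = 3.66; pH = 14.00 − 3.66 = 10.34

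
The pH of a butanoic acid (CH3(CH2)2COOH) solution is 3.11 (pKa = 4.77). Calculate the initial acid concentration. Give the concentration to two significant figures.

C₀ = 3.6 × 10^-2 M

[H+] = 10^(-3.11) = 7.76 × 10^-4 M = x
Ka = 10^(−4.77) = 1.70 × 10^-5
Ka = x²/(C₀ − x) ⇒ C₀ = x + x²/Ka
C₀ = 7.76 × 10^-4 + (7.76 × 10^-4)²/(1.70 × 10^-5) = 3.62 × 10^-2 M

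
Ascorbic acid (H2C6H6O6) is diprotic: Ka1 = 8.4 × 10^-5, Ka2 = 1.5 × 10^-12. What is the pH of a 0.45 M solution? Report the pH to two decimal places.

pH = 2.21

Ka1 ≫ Ka2, so treat the first dissociation as the only significant source of H+.
Ka1 = x²/(0.45 − x) = 8.4 × 10^-5
x ≈ √(8.4 × 10^-5 × 0.45) = 6.15 × 10^-3 M
pH = −log(6.15 × 10^-3) = 2.21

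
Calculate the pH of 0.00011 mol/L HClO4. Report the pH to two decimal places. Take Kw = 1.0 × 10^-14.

HClO4 is a strong acid and dissociates completely, so [H+] = 0.00011 M.
pH = -log(0.00011) = 3.96

pH = 3.96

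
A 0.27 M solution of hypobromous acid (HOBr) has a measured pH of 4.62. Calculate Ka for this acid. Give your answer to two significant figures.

Ka = 2.1 × 10^-9

[H+] = 10^(-4.62) = 2.40 × 10^-5 M
At equilibrium [HA] = 0.27 − 2.40 × 10^-5 = 2.70 × 10^-1 M
Ka = [H+][A-]/[HA] = (2.40 × 10^-5)² / 2.70 × 10^-1 = 2.1 × 10^-9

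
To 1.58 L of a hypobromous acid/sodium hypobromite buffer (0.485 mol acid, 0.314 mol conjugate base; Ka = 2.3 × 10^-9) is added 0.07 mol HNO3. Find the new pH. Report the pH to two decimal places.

pH = 8.28

After neutralization: n(HOBr) = 0.555 mol, n(OBr-) = 0.244 mol.
pKa = −log(2.3 × 10^-9) = 8.638
Henderson–Hasselbalch with mole ratio 0.244/0.555: pH = 8.638 + (-0.357)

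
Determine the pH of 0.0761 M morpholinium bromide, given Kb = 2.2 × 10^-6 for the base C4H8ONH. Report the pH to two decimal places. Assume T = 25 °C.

C4H8ONH2+ is the conjugate acid of the weak base C4H8ONH.
Ka = Kw/Kb = 1.0×10^-14 / 2.2 × 10^-6 = 4.55 × 10^-9
Ka = x²/(0.0761 − x) = 4.55 × 10^-9
Assume x ≪ 0.0761: x ≈ √(4.55 × 10^-9 × 0.0761) = 1.86 × 10^-5 M
pH = −log[H+] = −log(1.86 × 10^-5) = 4.73

pH = 4.73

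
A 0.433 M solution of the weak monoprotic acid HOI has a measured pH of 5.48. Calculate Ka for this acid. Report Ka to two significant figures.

[H+] = 10^(-5.48) = 3.31 × 10^-6 M
At equilibrium [HA] = 0.433 − 3.31 × 10^-6 = 4.33 × 10^-1 M
Ka = [H+][A-]/[HA] = (3.31 × 10^-6)² / 4.33 × 10^-1 = 2.5 × 10^-11

Ka = 2.5 × 10^-11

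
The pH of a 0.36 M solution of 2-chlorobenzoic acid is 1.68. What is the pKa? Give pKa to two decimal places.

[H+] = 10^(-1.68) = 2.09 × 10^-2 M
At equilibrium [HA] = 0.36 − 2.09 × 10^-2 = 3.39 × 10^-1 M
Ka = [H+][A-]/[HA] = (2.09 × 10^-2)² / 3.39 × 10^-1 = 1.29 × 10^-3
pKa = -log(1.29 × 10^-3) = 2.89

pKa = 2.89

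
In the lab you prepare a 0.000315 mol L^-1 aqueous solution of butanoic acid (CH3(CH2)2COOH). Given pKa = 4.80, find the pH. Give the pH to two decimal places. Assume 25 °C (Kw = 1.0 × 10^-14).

pH = 4.20

CH3(CH2)2COOH ⇌ CH3(CH2)2COO- + H+
Ka = 10^(−4.80) = 1.58 × 10^-5
From the ICE table, Ka = [H+]²/(0.000315 − [H+]) = 1.58 × 10^-5.
[H+] is not negligible relative to C₀; solve [H+]² + 1.58e-05·[H+] − 4.98e-09 = 0.
[H+] = [−1.58e-05 + √(1.58e-05² + 1.99e-08)]/2 = 6.31 × 10^-5 M
pH = −log[H+] = −log(6.31 × 10^-5) = 4.20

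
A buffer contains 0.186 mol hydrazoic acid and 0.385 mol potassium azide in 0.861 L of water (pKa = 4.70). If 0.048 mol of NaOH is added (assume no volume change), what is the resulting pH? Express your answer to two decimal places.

pH = 5.20

OH- converts HN3 to N3-: HN3 → 0.138 mol, N3- → 0.433 mol.
Henderson–Hasselbalch with mole ratio 0.433/0.138: pH = 4.70 + (+0.497)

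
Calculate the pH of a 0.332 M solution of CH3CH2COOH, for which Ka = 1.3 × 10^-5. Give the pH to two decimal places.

pH = 2.68

CH3CH2COOH ⇌ CH3CH2COO- + H+
Ka = [H+]²/(0.332 − [H+]) = 1.3 × 10^-5
Assume [H+] ≪ 0.332: [H+] ≈ √(1.3 × 10^-5 × 0.332) = 2.08 × 10^-3 M
pH = −log[H+] = −log(2.08 × 10^-3) = 2.68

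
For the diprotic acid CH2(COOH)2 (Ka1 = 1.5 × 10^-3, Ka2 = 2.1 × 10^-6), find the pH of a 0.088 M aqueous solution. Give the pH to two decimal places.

pH = 1.97

Ka1 ≫ Ka2, so treat the first dissociation as the only significant source of H+.
Ka1 = x²/(0.088 − x) = 1.5 × 10^-3
Solving the quadratic: x = (−Ka1 + √(Ka1² + 4·Ka1·C₀))/2 = 1.08 × 10^-2 M
pH = −log(1.08 × 10^-2) = 1.97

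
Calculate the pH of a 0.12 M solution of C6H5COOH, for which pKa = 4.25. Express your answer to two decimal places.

pH = 2.59

C6H5COOH ⇌ C6H5COO- + H+
Ka = 10^(−4.25) = 5.62 × 10^-5
Ka = x²/(0.12 − x) = 5.62 × 10^-5
Since Ka ≪ C₀, x ≈ √(Ka·C₀) = 2.60 × 10^-3 M.
pH = −log(2.60 × 10^-3) = 2.59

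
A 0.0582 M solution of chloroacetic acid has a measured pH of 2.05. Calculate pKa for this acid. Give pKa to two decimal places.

pKa = 2.79

[H+] = 10^(-2.05) = 8.91 × 10^-3 M
At equilibrium [HA] = 0.0582 − 8.91 × 10^-3 = 4.93 × 10^-2 M
Ka = [H+][A-]/[HA] = (8.91 × 10^-3)² / 4.93 × 10^-2 = 1.61 × 10^-3
pKa = -log(1.61 × 10^-3) = 2.79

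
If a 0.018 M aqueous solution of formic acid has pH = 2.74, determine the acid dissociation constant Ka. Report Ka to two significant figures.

Ka = 2.0 × 10^-4

[H+] = 10^(-2.74) = 1.82 × 10^-3 M
At equilibrium [HA] = 0.018 − 1.82 × 10^-3 = 1.62 × 10^-2 M
Ka = [H+][A-]/[HA] = (1.82 × 10^-3)² / 1.62 × 10^-2 = 2.0 × 10^-4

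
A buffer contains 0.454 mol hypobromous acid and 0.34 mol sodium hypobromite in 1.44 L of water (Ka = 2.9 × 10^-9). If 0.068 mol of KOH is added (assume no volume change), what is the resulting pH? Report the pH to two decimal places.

After neutralization: n(HOBr) = 0.386 mol, n(OBr-) = 0.408 mol.
pKa = −log(2.9 × 10^-9) = 8.538
pH = pKa + log([A⁻]/[HA]) = 8.538 + log(0.408/0.386) = 8.538 +0.024

pH = 8.56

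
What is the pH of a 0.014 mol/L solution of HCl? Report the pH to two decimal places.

HCl is a strong acid and dissociates completely, so [H+] = 0.014 M.
pH = -log(0.014) = 1.85

pH = 1.85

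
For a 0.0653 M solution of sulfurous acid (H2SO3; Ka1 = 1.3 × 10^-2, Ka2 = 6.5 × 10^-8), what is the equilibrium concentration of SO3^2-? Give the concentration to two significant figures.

First ionization gives [H+] ≈ [HSO3-] = 2.34 × 10^-2 M.
Second step: Ka2 = [H+][SO3^2-]/[HSO3-] ≈ [SO3^2-] (since [H+] ≈ [HSO3-]).
So [SO3^2-] ≈ Ka2.

6.5 × 10^-8 M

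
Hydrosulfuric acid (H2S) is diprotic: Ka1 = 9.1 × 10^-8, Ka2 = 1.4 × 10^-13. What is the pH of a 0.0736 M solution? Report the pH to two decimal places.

pH = 4.09

Since Ka1 ≫ Ka2, the first ionization dominates [H+].
Ka1 = x²/(0.0736 − x) = 9.1 × 10^-8
x ≈ √(9.1 × 10^-8 × 0.0736) = 8.18 × 10^-5 M
pH = −log(8.18 × 10^-5) = 4.09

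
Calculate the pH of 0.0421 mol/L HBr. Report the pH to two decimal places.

pH = 1.38

HBr is a strong acid and dissociates completely, so [H+] = 0.0421 M.
pH = -log(0.0421) = 1.38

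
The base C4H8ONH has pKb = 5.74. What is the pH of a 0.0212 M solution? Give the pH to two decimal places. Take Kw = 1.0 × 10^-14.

C4H8ONH + H2O ⇌ C4H8ONH2+ + OH-
Kb = 10^(−5.74) = 1.82 × 10^-6
Let x = [OH-] at equilibrium. Kb = x²/(0.0212 − x).
Assume x ≪ 0.0212: x ≈ √(1.82 × 10^-6 × 0.0212) = 1.96 × 10^-4 M
pOH = 3.71, so pH = 14.00 − pOH = 10.29

pH = 10.29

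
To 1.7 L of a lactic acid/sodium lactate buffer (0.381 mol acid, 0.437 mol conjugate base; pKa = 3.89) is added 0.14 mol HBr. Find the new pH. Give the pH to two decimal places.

After neutralization: n(CH3CH(OH)COOH) = 0.521 mol, n(CH3CH(OH)COO-) = 0.297 mol.
Henderson–Hasselbalch with mole ratio 0.297/0.521: pH = 3.89 + (-0.244)

pH = 3.65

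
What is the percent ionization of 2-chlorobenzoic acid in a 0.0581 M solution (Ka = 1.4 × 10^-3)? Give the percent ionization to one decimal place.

ClC6H4COOH ⇌ ClC6H4COO- + H+; let x = [H+] at equilibrium.
Ka = x²/(C₀ − x); solving the quadratic gives x = 8.35 × 10^-3 M.
% ionization = x/C₀ × 100% = 8.35 × 10^-3/0.0581 × 100% = 14.4%

14.4%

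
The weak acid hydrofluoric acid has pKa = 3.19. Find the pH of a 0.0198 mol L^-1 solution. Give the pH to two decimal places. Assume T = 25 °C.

pH = 2.49

HF ⇌ F- + H+
Ka = 10^(−3.19) = 6.46 × 10^-4
From the ICE table, Ka = x²/(0.0198 − x) = 6.46 × 10^-4.
Here C₀/Ka ≈ 30.7, so the small-x approximation fails. Use the quadratic:
x = [−0.000646 + √(0.000646² + 5.12e-05)]/2 = 3.27 × 10^-3 M
pH = −log[H+] = −log(3.27 × 10^-3) = 2.49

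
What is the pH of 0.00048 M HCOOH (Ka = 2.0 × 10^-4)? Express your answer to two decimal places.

pH = 3.65

HCOOH ⇌ HCOO- + H+
Let x = [H+] at equilibrium. Ka = x²/(0.00048 − x).
x is not negligible relative to C₀; solve x² + 0.0002·x − 9.6e-08 = 0.
x = (−Ka + √(Ka² + 4·Ka·C₀))/2 = 2.26 × 10^-4 M
pH = −log(2.26 × 10^-4) = 3.65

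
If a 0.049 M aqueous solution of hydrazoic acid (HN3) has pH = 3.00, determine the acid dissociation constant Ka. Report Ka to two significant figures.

Ka = 2.1 × 10^-5

[H+] = 10^(-3.00) = 1.00 × 10^-3 M
At equilibrium [HA] = 0.049 − 1.00 × 10^-3 = 4.80 × 10^-2 M
Ka = [H+][A-]/[HA] = (1.00 × 10^-3)² / 4.80 × 10^-2 = 2.1 × 10^-5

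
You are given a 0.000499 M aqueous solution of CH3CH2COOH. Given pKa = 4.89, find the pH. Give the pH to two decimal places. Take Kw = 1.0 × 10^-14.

CH3CH2COOH ⇌ CH3CH2COO- + H+
Ka = 10^(−4.89) = 1.29 × 10^-5
From the ICE table, Ka = [H+]²/(0.000499 − [H+]) = 1.29 × 10^-5.
[H+] is not negligible relative to C₀; solve [H+]² + 1.29e-05·[H+] − 6.44e-09 = 0.
[H+] = (−Ka + √(Ka² + 4·Ka·C₀))/2 = 7.40 × 10^-5 M
pH = −log[H+] = −log(7.40 × 10^-5) = 4.13

pH = 4.13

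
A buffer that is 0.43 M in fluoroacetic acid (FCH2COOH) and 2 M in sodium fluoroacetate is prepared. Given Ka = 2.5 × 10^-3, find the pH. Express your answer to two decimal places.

pKa = −log(2.5 × 10^-3) = 2.602
Henderson–Hasselbalch: pH = pKa + log([FCH2COO-]/[FCH2COOH]) = 2.602 + log(2/0.43)
pH = 2.602 + (+0.668) = 3.27

pH = 3.27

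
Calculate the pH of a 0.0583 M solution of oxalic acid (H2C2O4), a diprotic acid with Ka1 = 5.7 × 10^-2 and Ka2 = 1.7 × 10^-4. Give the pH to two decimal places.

Ka1 ≫ Ka2, so treat the first dissociation as the only significant source of H+.
Ka1 = x²/(0.0583 − x) = 5.7 × 10^-2
Solving the quadratic: x = (−Ka1 + √(Ka1² + 4·Ka1·C₀))/2 = 3.58 × 10^-2 M
pH = −log(3.58 × 10^-2) = 1.45

pH = 1.45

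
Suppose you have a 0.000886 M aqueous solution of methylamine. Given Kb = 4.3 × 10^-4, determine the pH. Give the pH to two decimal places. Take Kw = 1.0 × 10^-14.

pH = 10.64

CH3NH2 + H2O ⇌ CH3NH3+ + OH-
Kb = [OH-]²/(0.000886 − [OH-]) = 4.3 × 10^-4
[OH-] is not negligible relative to C₀; solve [OH-]² + 0.00043·[OH-] − 3.81e-07 = 0.
[OH-] = [−0.00043 + √(0.00043² + 1.52e-06)]/2 = 4.39 × 10^-4 M
pOH = 3.36, so pH = 14.00 − pOH = 10.64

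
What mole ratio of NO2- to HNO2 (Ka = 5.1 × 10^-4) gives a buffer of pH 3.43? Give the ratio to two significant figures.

pKa = -log(5.1 × 10^-4) = 3.292
pH = pKa + log(r) ⇒ log(r) = 3.43 − 3.292 = +0.138
r = [NO2-]/[HNO2] = 10^(+0.138) = 1.37

ratio = 1.4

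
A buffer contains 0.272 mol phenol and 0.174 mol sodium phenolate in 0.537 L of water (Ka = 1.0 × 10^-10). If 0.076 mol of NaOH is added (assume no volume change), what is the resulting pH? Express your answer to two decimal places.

OH- converts C6H5OH to C6H5O-: C6H5OH → 0.196 mol, C6H5O- → 0.25 mol.
pKa = −log(1.0 × 10^-10) = 10.000
pH = pKa + log([A⁻]/[HA]) = 10.000 + log(0.25/0.196) = 10.000 +0.106

pH = 10.11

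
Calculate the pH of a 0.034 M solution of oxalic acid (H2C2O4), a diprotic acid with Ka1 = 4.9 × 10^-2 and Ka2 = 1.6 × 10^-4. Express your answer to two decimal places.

Since Ka1 ≫ Ka2, the first ionization dominates [H+].
Ka1 = x²/(0.034 − x) = 4.9 × 10^-2
Solving the quadratic: x = (−Ka1 + √(Ka1² + 4·Ka1·C₀))/2 = 2.31 × 10^-2 M
pH = −log(2.31 × 10^-2) = 1.64

pH = 1.64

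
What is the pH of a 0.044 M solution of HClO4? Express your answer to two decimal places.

HClO4 is a strong acid and dissociates completely, so [H+] = 0.044 M.
pH = -log(0.044) = 1.36

pH = 1.36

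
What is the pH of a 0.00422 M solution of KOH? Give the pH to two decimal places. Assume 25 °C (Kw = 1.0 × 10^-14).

KOH is a strong base; [OH-] = 0.00422 M.
pOH = -log(0.00422) = 2.37
pH = 14.00 - 2.37 = 11.63

pH = 11.63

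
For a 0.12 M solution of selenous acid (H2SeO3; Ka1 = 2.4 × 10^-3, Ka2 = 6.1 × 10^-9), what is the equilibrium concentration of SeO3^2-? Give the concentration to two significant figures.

6.1 × 10^-9 M

First ionization gives [H+] ≈ [HSeO3-] = 1.58 × 10^-2 M.
Second step: Ka2 = [H+][SeO3^2-]/[HSeO3-] ≈ [SeO3^2-] (since [H+] ≈ [HSeO3-]).
So [SeO3^2-] ≈ Ka2.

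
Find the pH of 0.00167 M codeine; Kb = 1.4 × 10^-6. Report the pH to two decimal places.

pH = 9.68

C18H21NO3 + H2O ⇌ C18H22NO3+ + OH-
Kb = [OH-]²/(0.00167 − [OH-]) = 1.4 × 10^-6
Assume [OH-] ≪ 0.00167: [OH-] ≈ √(1.4 × 10^-6 × 0.00167) = 4.84 × 10^-5 M
pOH = 4.32, so pH = 14.00 − pOH = 9.68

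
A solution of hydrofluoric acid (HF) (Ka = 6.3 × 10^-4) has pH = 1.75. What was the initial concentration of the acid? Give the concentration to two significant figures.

[H+] = 10^(-1.75) = 1.78 × 10^-2 M = x
Ka = x²/(C₀ − x) ⇒ C₀ = x + x²/Ka
C₀ = 1.78 × 10^-2 + (1.78 × 10^-2)²/(6.3 × 10^-4) = 5.21 × 10^-1 M

C₀ = 5.2 × 10^-1 M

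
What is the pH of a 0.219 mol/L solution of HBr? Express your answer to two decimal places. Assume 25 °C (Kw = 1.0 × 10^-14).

HBr is a strong acid and dissociates completely, so [H+] = 0.219 M.
pH = -log(0.219) = 0.66

pH = 0.66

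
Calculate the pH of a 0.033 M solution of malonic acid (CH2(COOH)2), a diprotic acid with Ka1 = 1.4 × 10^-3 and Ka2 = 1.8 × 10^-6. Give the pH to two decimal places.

pH = 2.21

Ka1 ≫ Ka2, so treat the first dissociation as the only significant source of H+.
Ka1 = x²/(0.033 − x) = 1.4 × 10^-3
Solving the quadratic: x = (−Ka1 + √(Ka1² + 4·Ka1·C₀))/2 = 6.13 × 10^-3 M
pH = −log(6.13 × 10^-3) = 2.21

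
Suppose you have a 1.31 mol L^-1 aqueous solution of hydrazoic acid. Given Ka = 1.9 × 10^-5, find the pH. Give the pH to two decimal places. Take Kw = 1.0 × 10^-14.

pH = 2.30

HN3 ⇌ N3- + H+
From the ICE table, Ka = [H+]²/(1.31 − [H+]) = 1.9 × 10^-5.
Neglecting [H+] in the denominator: [H+] = √(1.9 × 10^-5 × 1.31) = 4.99 × 10^-3 M
Check: 0.38% ionized — well under 5%, approximation valid.
pH = −log[H+] = −log(4.99 × 10^-3) = 2.30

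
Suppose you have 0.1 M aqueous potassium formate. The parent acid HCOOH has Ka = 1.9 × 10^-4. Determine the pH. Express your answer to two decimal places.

HCOO- is the conjugate base of the weak acid HCOOH.
Kb = Kw/Ka = 1.0×10^-14 / 1.9 × 10^-4 = 5.26 × 10^-11
Kb = [OH-]²/(0.1 − [OH-]) = 5.26 × 10^-11
Assume [OH-] ≪ 0.1: [OH-] ≈ √(5.26 × 10^-11 × 0.1) = 2.29 × 10^-6 M
([OH-]/C₀ = 0.0023% < 5%, so the approximation holds.)
pOH = −log(2.29 × 10^-6) = 5.64; pH = 14.00 − 5.64 = 8.36

pH = 8.36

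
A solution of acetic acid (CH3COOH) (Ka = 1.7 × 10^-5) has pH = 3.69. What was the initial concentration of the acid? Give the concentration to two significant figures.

[H+] = 10^(-3.69) = 2.04 × 10^-4 M = x
Ka = x²/(C₀ − x) ⇒ C₀ = x + x²/Ka
C₀ = 2.04 × 10^-4 + (2.04 × 10^-4)²/(1.7 × 10^-5) = 2.65 × 10^-3 M

C₀ = 2.7 × 10^-3 M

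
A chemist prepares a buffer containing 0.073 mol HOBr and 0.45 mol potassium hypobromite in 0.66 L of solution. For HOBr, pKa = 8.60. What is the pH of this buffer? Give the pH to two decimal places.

pH = 9.39

Henderson–Hasselbalch: pH = pKa + log([OBr-]/[HOBr]) = 8.60 + log(0.45/0.073)
pH = 8.60 + (+0.790) = 9.39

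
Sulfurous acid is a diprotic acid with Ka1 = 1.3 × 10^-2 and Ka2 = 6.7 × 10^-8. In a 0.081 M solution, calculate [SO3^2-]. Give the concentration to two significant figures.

6.7 × 10^-8 M

First ionization gives [H+] ≈ [HSO3-] = 2.66 × 10^-2 M.
Second step: Ka2 = [H+][SO3^2-]/[HSO3-] ≈ [SO3^2-] (since [H+] ≈ [HSO3-]).
So [SO3^2-] ≈ Ka2.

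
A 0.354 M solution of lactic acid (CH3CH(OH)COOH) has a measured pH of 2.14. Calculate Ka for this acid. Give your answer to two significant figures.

[H+] = 10^(-2.14) = 7.24 × 10^-3 M
At equilibrium [HA] = 0.354 − 7.24 × 10^-3 = 3.47 × 10^-1 M
Ka = [H+][A-]/[HA] = (7.24 × 10^-3)² / 3.47 × 10^-1 = 1.5 × 10^-4

Ka = 1.5 × 10^-4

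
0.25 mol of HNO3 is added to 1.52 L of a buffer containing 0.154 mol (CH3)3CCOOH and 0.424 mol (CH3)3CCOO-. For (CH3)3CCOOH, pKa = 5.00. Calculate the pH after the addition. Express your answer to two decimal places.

pH = 4.63

Added H+ converts (CH3)3CCOO- to (CH3)3CCOOH: (CH3)3CCOOH → 0.404 mol, (CH3)3CCOO- → 0.174 mol.
pH = pKa + log([A⁻]/[HA]) = 5.00 + log(0.174/0.404) = 5.00 -0.366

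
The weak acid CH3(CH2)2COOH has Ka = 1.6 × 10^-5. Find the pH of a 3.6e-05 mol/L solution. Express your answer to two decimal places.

CH3(CH2)2COOH ⇌ CH3(CH2)2COO- + H+
From the ICE table, Ka = [H+]²/(3.6e-05 − [H+]) = 1.6 × 10^-5.
Here C₀/Ka ≈ 2.25, so the small-[H+] approximation fails. Use the quadratic:
[H+] = [−1.6e-05 + √(1.6e-05² + 2.3e-09)]/2 = 1.73 × 10^-5 M
pH = −log(1.73 × 10^-5) = 4.76

pH = 4.76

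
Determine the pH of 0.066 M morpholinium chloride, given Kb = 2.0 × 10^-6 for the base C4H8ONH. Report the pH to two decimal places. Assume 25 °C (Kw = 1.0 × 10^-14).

pH = 4.74

C4H8ONH2+ is the conjugate acid of the weak base C4H8ONH.
Ka = Kw/Kb = 1.0×10^-14 / 2.0 × 10^-6 = 5.00 × 10^-9
Ka = x²/(0.066 − x) = 5.00 × 10^-9
Assume x ≪ 0.066: x ≈ √(5.00 × 10^-9 × 0.066) = 1.82 × 10^-5 M
pH = −log(1.82 × 10^-5) = 4.74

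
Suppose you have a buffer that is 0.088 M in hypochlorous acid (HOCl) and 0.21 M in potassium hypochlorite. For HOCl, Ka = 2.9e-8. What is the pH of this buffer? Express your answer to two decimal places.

pH = 7.92

pKa = −log(2.9 × 10^-8) = 7.538
pH = pKa + log([A⁻]/[HA]) = 7.538 + log(0.21/0.088)
pH = 7.538 + (+0.378) = 7.92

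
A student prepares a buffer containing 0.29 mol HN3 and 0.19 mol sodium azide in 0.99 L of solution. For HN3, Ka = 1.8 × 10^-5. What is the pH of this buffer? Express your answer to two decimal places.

pH = 4.56

pKa = −log(1.8 × 10^-5) = 4.745
Henderson–Hasselbalch: pH = pKa + log([N3-]/[HN3]) = 4.745 + log(0.19/0.29)
pH = 4.745 + (-0.184) = 4.56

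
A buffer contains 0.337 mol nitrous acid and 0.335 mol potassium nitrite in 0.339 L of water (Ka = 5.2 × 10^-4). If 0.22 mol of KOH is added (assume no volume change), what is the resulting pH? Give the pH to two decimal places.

OH- converts HNO2 to NO2-: HNO2 → 0.117 mol, NO2- → 0.555 mol.
pKa = −log(5.2 × 10^-4) = 3.284
Henderson–Hasselbalch with mole ratio 0.555/0.117: pH = 3.284 + (+0.676)

pH = 3.96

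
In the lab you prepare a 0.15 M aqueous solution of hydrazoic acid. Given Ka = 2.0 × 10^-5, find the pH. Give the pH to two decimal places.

HN3 ⇌ N3- + H+
From the ICE table, Ka = x²/(0.15 − x) = 2.0 × 10^-5.
Assume x ≪ 0.15: x ≈ √(2.0 × 10^-5 × 0.15) = 1.73 × 10^-3 M
pH = −log[H+] = −log(1.73 × 10^-3) = 2.76

pH = 2.76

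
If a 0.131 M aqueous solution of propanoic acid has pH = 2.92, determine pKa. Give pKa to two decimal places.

pKa = 4.95

[H+] = 10^(-2.92) = 1.20 × 10^-3 M
At equilibrium [HA] = 0.131 − 1.20 × 10^-3 = 1.30 × 10^-1 M
Ka = [H+][A-]/[HA] = (1.20 × 10^-3)² / 1.30 × 10^-1 = 1.11 × 10^-5
pKa = -log(1.11 × 10^-5) = 4.95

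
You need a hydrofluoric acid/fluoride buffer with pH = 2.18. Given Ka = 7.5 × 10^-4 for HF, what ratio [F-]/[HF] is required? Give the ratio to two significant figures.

pKa = -log(7.5 × 10^-4) = 3.125
pH = pKa + log(r) ⇒ log(r) = 2.18 − 3.125 = -0.945
r = [F-]/[HF] = 10^(-0.945) = 0.114

ratio = 0.11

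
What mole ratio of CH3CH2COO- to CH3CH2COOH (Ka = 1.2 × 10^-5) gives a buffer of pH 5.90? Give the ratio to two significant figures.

ratio = 9.5

pKa = -log(1.2 × 10^-5) = 4.921
pH = pKa + log(r) ⇒ log(r) = 5.90 − 4.921 = +0.979
r = [CH3CH2COO-]/[CH3CH2COOH] = 10^(+0.979) = 9.53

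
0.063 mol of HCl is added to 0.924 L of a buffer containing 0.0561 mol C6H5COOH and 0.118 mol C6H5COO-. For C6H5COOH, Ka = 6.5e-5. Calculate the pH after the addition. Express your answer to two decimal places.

After neutralization: n(C6H5COOH) = 0.119 mol, n(C6H5COO-) = 0.055 mol.
pKa = −log(6.5 × 10^-5) = 4.187
Henderson–Hasselbalch with mole ratio 0.055/0.119: pH = 4.187 + (-0.335)

pH = 3.85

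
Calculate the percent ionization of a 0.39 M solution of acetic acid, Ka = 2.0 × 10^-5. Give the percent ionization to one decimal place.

0.7%

CH3COOH ⇌ CH3COO- + H+; let x = [H+] at equilibrium.
x ≈ √(Ka·C₀) = √(2.0 × 10^-5 × 0.39) = 2.79 × 10^-3 M
% ionization = x/C₀ × 100% = 2.79 × 10^-3/0.39 × 100% = 0.7%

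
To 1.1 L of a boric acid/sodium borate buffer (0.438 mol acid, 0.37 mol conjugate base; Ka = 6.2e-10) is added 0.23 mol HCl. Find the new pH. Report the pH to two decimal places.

pH = 8.53

After neutralization: n(B(OH)3) = 0.668 mol, n(B(OH)4-) = 0.14 mol.
pKa = −log(6.2 × 10^-10) = 9.208
pH = pKa + log([A⁻]/[HA]) = 9.208 + log(0.14/0.668) = 9.208 -0.679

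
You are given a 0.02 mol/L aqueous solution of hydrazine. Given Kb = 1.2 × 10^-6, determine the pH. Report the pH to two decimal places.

pH = 10.19

N2H4 + H2O ⇌ N2H5+ + OH-
From the ICE table, Kb = [OH-]²/(0.02 − [OH-]) = 1.2 × 10^-6.
Neglecting [OH-] in the denominator: [OH-] = √(1.2 × 10^-6 × 0.02) = 1.55 × 10^-4 M
pOH = 3.81, so pH = 14.00 − pOH = 10.19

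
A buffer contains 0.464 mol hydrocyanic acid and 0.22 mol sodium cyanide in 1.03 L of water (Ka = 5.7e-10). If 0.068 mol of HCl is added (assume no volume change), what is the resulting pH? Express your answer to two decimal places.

pH = 8.70

After neutralization: n(HCN) = 0.532 mol, n(CN-) = 0.152 mol.
pKa = −log(5.7 × 10^-10) = 9.244
pH = pKa + log([A⁻]/[HA]) = 9.244 + log(0.152/0.532) = 9.244 -0.544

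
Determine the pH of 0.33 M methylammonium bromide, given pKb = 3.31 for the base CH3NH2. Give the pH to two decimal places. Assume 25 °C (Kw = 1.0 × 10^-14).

CH3NH3+ is the conjugate acid of the weak base CH3NH2.
Kb = 10^(−3.31) = 4.90 × 10^-4
Ka = Kw/Kb = 1.0×10^-14 / 4.90 × 10^-4 = 2.04 × 10^-11
From the ICE table, Ka = x²/(0.33 − x) = 2.04 × 10^-11.
Since Ka ≪ C₀, x ≈ √(Ka·C₀) = 2.59 × 10^-6 M.
Check: 0.00079% ionized — well under 5%, approximation valid.
pH = −log[H+] = −log(2.59 × 10^-6) = 5.59

pH = 5.59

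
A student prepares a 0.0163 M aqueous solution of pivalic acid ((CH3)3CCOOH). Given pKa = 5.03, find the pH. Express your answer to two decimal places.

pH = 3.41

(CH3)3CCOOH ⇌ (CH3)3CCOO- + H+
Ka = 10^(−5.03) = 9.33 × 10^-6
Ka = [H+]²/(0.0163 − [H+]) = 9.33 × 10^-6
Since Ka ≪ C₀, [H+] ≈ √(Ka·C₀) = 3.90 × 10^-4 M.
pH = −log(3.90 × 10^-4) = 3.41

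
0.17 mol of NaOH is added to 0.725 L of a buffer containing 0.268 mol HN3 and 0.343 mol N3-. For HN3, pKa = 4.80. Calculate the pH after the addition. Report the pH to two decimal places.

pH = 5.52

After neutralization: n(HN3) = 0.098 mol, n(N3-) = 0.513 mol.
pH = pKa + log([A⁻]/[HA]) = 4.80 + log(0.513/0.098) = 4.80 +0.719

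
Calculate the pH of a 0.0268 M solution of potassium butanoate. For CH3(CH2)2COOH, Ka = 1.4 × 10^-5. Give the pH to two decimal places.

CH3(CH2)2COO- is the conjugate base of the weak acid CH3(CH2)2COOH.
Kb = Kw/Ka = 1.0×10^-14 / 1.4 × 10^-5 = 7.14 × 10^-10
Kb = [OH-]²/(0.0268 − [OH-]) = 7.14 × 10^-10
Assume [OH-] ≪ 0.0268: [OH-] ≈ √(7.14 × 10^-10 × 0.0268) = 4.37 × 10^-6 M
pOH = −log(4.37 × 10^-6) = 5.36; pH = 14.00 − 5.36 = 8.64

pH = 8.64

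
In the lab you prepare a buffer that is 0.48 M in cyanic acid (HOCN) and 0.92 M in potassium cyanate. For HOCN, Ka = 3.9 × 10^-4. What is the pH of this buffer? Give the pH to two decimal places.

pH = 3.69

pKa = −log(3.9 × 10^-4) = 3.409
Henderson–Hasselbalch: pH = pKa + log([OCN-]/[HOCN]) = 3.409 + log(0.92/0.48)
pH = 3.409 + (+0.283) = 3.69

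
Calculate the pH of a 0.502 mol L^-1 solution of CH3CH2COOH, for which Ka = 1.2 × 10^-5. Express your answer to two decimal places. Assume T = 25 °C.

CH3CH2COOH ⇌ CH3CH2COO- + H+
From the ICE table, Ka = [H+]²/(0.502 − [H+]) = 1.2 × 10^-5.
Assume [H+] ≪ 0.502: [H+] ≈ √(1.2 × 10^-5 × 0.502) = 2.45 × 10^-3 M
pH = −log[H+] = −log(2.45 × 10^-3) = 2.61

pH = 2.61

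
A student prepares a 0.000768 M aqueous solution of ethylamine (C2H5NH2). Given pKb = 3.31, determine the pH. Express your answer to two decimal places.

pH = 10.62

C2H5NH2 + H2O ⇌ C2H5NH3+ + OH-
Kb = 10^(−3.31) = 4.90 × 10^-4
Let x = [OH-] at equilibrium. Kb = x²/(0.000768 − x).
x is not negligible relative to C₀; solve x² + 0.00049·x − 3.76e-07 = 0.
x = (−Kb + √(Kb² + 4·Kb·C₀))/2 = 4.16 × 10^-4 M
pOH = 3.38, so pH = 14.00 − pOH = 10.62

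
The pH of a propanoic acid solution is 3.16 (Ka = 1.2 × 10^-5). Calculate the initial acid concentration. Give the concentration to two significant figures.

[H+] = 10^(-3.16) = 6.92 × 10^-4 M = x
Ka = x²/(C₀ − x) ⇒ C₀ = x + x²/Ka
C₀ = 6.92 × 10^-4 + (6.92 × 10^-4)²/(1.2 × 10^-5) = 4.06 × 10^-2 M

C₀ = 4.1 × 10^-2 M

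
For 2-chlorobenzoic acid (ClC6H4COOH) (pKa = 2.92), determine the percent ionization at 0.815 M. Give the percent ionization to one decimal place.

ClC6H4COOH ⇌ ClC6H4COO- + H+; let x = [H+] at equilibrium.
Ka = 10^(−2.92) = 1.20 × 10^-3
x ≈ √(Ka·C₀) = √(1.20 × 10^-3 × 0.815) = 3.13 × 10^-2 M
Fraction ionized = 3.13 × 10^-2 / 0.815 = 0.0384 → 3.8%

3.8%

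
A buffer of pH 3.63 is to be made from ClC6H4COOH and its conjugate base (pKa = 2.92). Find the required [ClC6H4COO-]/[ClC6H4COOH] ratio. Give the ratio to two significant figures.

ratio = 5.1

pH = pKa + log(r) ⇒ log(r) = 3.63 − 2.92 = +0.71
r = [ClC6H4COO-]/[ClC6H4COOH] = 10^(+0.71) = 5.13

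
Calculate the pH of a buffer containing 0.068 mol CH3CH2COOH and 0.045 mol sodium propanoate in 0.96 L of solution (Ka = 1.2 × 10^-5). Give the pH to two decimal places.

pH = 4.74

pKa = −log(1.2 × 10^-5) = 4.921
Henderson–Hasselbalch: pH = pKa + log([CH3CH2COO-]/[CH3CH2COOH]) = 4.921 + log(0.045/0.068)
pH = 4.921 + (-0.179) = 4.74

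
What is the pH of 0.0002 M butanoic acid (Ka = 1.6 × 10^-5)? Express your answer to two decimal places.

pH = 4.31

CH3(CH2)2COOH ⇌ CH3(CH2)2COO- + H+
Ka = [H+]²/(0.0002 − [H+]) = 1.6 × 10^-5
The 5% rule fails; solving [H+]² + Ka·[H+] − Ka·C₀ = 0 exactly:
[H+] = [−1.6e-05 + √(1.6e-05² + 1.28e-08)]/2 = 4.91 × 10^-5 M
pH = −log[H+] = −log(4.91 × 10^-5) = 4.31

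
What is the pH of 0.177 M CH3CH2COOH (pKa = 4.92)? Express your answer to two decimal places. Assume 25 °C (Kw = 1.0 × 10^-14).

CH3CH2COOH ⇌ CH3CH2COO- + H+
Ka = 10^(−4.92) = 1.20 × 10^-5
Ka = x²/(0.177 − x) = 1.20 × 10^-5
Assume x ≪ 0.177: x ≈ √(1.20 × 10^-5 × 0.177) = 1.46 × 10^-3 M
(x/C₀ = 0.82% < 5%, so the approximation holds.)
pH = −log(1.46 × 10^-3) = 2.84

pH = 2.84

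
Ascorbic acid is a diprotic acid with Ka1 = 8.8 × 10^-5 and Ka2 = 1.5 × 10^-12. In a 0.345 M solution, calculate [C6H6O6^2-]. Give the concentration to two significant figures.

1.5 × 10^-12 M

First ionization gives [H+] ≈ [HC6H6O6-] = 5.51 × 10^-3 M.
Second step: Ka2 = [H+][C6H6O6^2-]/[HC6H6O6-] ≈ [C6H6O6^2-] (since [H+] ≈ [HC6H6O6-]).
So [C6H6O6^2-] ≈ Ka2.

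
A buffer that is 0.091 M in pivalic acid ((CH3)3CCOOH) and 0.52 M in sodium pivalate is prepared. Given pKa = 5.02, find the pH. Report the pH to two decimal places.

Henderson–Hasselbalch: pH = pKa + log([(CH3)3CCOO-]/[(CH3)3CCOOH]) = 5.02 + log(0.52/0.091)
pH = 5.02 + (+0.757) = 5.78

pH = 5.78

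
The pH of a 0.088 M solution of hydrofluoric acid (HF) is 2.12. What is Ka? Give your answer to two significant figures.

Ka = 7.2 × 10^-4

[H+] = 10^(-2.12) = 7.59 × 10^-3 M
At equilibrium [HA] = 0.088 − 7.59 × 10^-3 = 8.04 × 10^-2 M
Ka = [H+][A-]/[HA] = (7.59 × 10^-3)² / 8.04 × 10^-2 = 7.2 × 10^-4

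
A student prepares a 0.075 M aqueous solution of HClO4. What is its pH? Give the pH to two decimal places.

pH = 1.12

HClO4 is a strong acid and dissociates completely, so [H+] = 0.075 M.
pH = -log(0.075) = 1.12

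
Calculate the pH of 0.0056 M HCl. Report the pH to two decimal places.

pH = 2.25

HCl is a strong acid and dissociates completely, so [H+] = 0.0056 M.
pH = -log(0.0056) = 2.25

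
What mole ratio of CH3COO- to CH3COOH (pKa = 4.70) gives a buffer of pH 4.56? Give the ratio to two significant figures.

pH = pKa + log(r) ⇒ log(r) = 4.56 − 4.70 = -0.14
r = [CH3COO-]/[CH3COOH] = 10^(-0.14) = 0.724

ratio = 0.72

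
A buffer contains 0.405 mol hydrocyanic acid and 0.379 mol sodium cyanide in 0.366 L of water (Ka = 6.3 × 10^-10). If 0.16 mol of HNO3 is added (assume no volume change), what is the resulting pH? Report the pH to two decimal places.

After neutralization: n(HCN) = 0.565 mol, n(CN-) = 0.219 mol.
pKa = −log(6.3 × 10^-10) = 9.201
pH = pKa + log([A⁻]/[HA]) = 9.201 + log(0.219/0.565) = 9.201 -0.412

pH = 8.79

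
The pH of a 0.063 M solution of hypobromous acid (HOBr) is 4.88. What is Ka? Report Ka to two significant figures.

[H+] = 10^(-4.88) = 1.32 × 10^-5 M
At equilibrium [HA] = 0.063 − 1.32 × 10^-5 = 6.30 × 10^-2 M
Ka = [H+][A-]/[HA] = (1.32 × 10^-5)² / 6.30 × 10^-2 = 2.8 × 10^-9

Ka = 2.8 × 10^-9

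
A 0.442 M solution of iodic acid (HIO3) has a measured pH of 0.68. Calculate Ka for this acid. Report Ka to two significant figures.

Ka = 1.9 × 10^-1

[H+] = 10^(-0.68) = 2.09 × 10^-1 M
At equilibrium [HA] = 0.442 − 2.09 × 10^-1 = 2.33 × 10^-1 M
Ka = [H+][A-]/[HA] = (2.09 × 10^-1)² / 2.33 × 10^-1 = 1.9 × 10^-1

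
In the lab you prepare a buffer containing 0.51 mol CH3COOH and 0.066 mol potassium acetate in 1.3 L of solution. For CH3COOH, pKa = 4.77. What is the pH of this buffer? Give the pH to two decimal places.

Henderson–Hasselbalch: pH = pKa + log([CH3COO-]/[CH3COOH]) = 4.77 + log(0.066/0.51)
pH = 4.77 + (-0.888) = 3.88

pH = 3.88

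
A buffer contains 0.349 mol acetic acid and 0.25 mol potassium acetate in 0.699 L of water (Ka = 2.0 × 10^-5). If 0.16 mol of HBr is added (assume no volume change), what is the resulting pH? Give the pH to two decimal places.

After neutralization: n(CH3COOH) = 0.509 mol, n(CH3COO-) = 0.09 mol.
pKa = −log(2.0 × 10^-5) = 4.699
pH = pKa + log([A⁻]/[HA]) = 4.699 + log(0.09/0.509) = 4.699 -0.752

pH = 3.95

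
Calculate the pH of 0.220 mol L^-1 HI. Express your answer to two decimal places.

pH = 0.66

HI is a strong acid and dissociates completely, so [H+] = 0.220 M.
pH = -log(0.22) = 0.66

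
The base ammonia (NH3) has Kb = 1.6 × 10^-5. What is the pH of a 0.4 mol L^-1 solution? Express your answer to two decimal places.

pH = 11.40

NH3 + H2O ⇌ NH4+ + OH-
Kb = x²/(0.4 − x) = 1.6 × 10^-5
Since Kb ≪ C₀, x ≈ √(Kb·C₀) = 2.53 × 10^-3 M.
Check: 0.63% ionized — well under 5%, approximation valid.
pOH = −log(2.53 × 10^-3) = 2.60; pH = 14.00 − 2.60 = 11.40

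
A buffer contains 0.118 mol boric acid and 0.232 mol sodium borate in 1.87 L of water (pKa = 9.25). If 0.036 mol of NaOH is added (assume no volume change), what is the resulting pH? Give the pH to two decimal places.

pH = 9.76

After neutralization: n(B(OH)3) = 0.082 mol, n(B(OH)4-) = 0.268 mol.
pH = pKa + log(n_B(OH)4-/n_B(OH)3) = 9.25 + log(0.268/0.082) = 9.25 + (+0.514)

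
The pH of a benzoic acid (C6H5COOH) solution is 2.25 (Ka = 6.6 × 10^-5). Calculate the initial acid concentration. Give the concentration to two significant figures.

C₀ = 4.8 × 10^-1 M

[H+] = 10^(-2.25) = 5.62 × 10^-3 M = x
Ka = x²/(C₀ − x) ⇒ C₀ = x + x²/Ka
C₀ = 5.62 × 10^-3 + (5.62 × 10^-3)²/(6.6 × 10^-5) = 4.84 × 10^-1 M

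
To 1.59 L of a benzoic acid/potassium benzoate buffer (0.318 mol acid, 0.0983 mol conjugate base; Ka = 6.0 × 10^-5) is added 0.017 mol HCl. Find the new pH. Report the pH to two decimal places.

Added H+ converts C6H5COO- to C6H5COOH: C6H5COOH → 0.335 mol, C6H5COO- → 0.0813 mol.
pKa = −log(6.0 × 10^-5) = 4.222
pH = pKa + log(n_C6H5COO-/n_C6H5COOH) = 4.222 + log(0.0813/0.335) = 4.222 + (-0.615)

pH = 3.61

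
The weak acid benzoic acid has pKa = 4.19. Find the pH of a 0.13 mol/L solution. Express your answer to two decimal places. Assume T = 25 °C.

C6H5COOH ⇌ C6H5COO- + H+
Ka = 10^(−4.19) = 6.46 × 10^-5
Let x = [H+] at equilibrium. Ka = x²/(0.13 − x).
Since Ka ≪ C₀, x ≈ √(Ka·C₀) = 2.90 × 10^-3 M.
Check: 2.2% ionized — well under 5%, approximation valid.
pH = −log(2.90 × 10^-3) = 2.54

pH = 2.54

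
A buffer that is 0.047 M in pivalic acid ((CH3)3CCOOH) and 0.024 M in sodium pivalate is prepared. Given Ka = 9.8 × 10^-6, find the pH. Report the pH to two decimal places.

pH = 4.72

pKa = −log(9.8 × 10^-6) = 5.009
Henderson–Hasselbalch: pH = pKa + log([(CH3)3CCOO-]/[(CH3)3CCOOH]) = 5.009 + log(0.024/0.047)
pH = 5.009 + (-0.292) = 4.72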